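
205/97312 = 205/97312 = 0.00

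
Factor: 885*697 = 3^1  *5^1 * 17^1*41^1 * 59^1 = 616845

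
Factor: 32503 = 32503^1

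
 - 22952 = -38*604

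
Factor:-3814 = -2^1* 1907^1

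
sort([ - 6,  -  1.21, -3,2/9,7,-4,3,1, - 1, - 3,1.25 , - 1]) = [  -  6, - 4, - 3, - 3, -1.21,- 1,  -  1,2/9,1,1.25,3, 7]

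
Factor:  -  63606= - 2^1*3^1*10601^1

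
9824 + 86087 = 95911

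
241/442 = 241/442 = 0.55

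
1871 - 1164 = 707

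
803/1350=803/1350 = 0.59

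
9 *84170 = 757530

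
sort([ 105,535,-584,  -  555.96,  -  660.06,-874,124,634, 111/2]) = [ - 874, - 660.06, - 584, - 555.96,111/2, 105,124,535, 634 ]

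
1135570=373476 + 762094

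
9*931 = 8379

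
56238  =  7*8034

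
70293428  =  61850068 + 8443360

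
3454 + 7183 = 10637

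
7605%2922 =1761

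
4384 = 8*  548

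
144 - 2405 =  - 2261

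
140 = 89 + 51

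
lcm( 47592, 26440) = 237960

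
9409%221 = 127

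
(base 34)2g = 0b1010100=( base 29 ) 2q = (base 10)84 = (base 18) 4c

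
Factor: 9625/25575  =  3^( - 1 ) *5^1*7^1*31^(  -  1 ) =35/93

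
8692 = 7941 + 751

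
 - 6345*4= - 25380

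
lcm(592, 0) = 0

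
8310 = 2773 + 5537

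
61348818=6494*9447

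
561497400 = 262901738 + 298595662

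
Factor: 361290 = 2^1*3^1*5^1*12043^1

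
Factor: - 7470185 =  - 5^1 * 1494037^1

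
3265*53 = 173045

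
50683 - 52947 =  - 2264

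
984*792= 779328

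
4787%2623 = 2164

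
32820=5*6564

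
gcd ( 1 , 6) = 1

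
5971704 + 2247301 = 8219005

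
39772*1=39772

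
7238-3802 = 3436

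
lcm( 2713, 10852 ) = 10852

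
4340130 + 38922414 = 43262544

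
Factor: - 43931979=  -  3^2*7^2*13^1 * 79^1*97^1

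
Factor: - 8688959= - 31^1*127^1*2207^1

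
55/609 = 55/609= 0.09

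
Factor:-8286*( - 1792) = 14848512 = 2^9*3^1*7^1*1381^1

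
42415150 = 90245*470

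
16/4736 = 1/296 =0.00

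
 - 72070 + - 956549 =  -  1028619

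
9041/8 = 9041/8 = 1130.12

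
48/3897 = 16/1299 = 0.01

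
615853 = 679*907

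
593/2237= 593/2237 = 0.27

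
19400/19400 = 1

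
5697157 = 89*64013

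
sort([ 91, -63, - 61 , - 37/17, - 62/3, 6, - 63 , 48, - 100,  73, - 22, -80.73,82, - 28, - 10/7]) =[ - 100, - 80.73, - 63,  -  63, - 61,-28, - 22, - 62/3, - 37/17, - 10/7, 6, 48, 73, 82, 91] 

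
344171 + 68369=412540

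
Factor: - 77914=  - 2^1*163^1 * 239^1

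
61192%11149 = 5447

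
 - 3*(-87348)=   262044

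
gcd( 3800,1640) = 40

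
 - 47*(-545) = 25615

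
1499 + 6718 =8217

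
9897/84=117+23/28= 117.82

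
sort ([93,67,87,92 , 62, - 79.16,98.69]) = [-79.16,  62,67,87, 92, 93, 98.69 ] 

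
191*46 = 8786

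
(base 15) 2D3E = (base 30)aoe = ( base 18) 1c0e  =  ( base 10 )9734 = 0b10011000000110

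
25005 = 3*8335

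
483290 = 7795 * 62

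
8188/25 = 327 + 13/25 =327.52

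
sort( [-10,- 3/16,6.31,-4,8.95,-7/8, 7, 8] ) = [ - 10, - 4, - 7/8,-3/16, 6.31,7, 8, 8.95 ] 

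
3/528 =1/176= 0.01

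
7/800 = 7/800= 0.01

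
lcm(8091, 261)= 8091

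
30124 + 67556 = 97680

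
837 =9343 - 8506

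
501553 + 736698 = 1238251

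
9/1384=9/1384 = 0.01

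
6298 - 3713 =2585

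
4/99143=4/99143 =0.00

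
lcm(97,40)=3880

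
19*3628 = 68932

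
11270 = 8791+2479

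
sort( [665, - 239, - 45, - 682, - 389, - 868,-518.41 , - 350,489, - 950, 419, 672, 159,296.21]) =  [ - 950, - 868, - 682,-518.41, - 389,-350, - 239, - 45,159,296.21,419,489,665,672] 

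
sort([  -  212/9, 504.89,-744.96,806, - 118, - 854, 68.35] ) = [ - 854, - 744.96, - 118, - 212/9,68.35, 504.89, 806]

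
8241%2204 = 1629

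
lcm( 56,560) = 560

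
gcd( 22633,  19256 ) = 1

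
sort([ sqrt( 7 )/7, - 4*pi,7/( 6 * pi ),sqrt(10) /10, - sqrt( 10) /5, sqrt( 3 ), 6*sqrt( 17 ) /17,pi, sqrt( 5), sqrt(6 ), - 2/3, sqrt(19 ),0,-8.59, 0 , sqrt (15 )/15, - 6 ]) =[- 4*pi, - 8.59, - 6, - 2/3, - sqrt( 10)/5, 0, 0, sqrt( 15)/15, sqrt ( 10) /10, 7/( 6*pi ), sqrt(7 )/7,6 * sqrt(17) /17, sqrt(3), sqrt( 5),sqrt( 6 ),pi, sqrt( 19) ]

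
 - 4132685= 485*( - 8521)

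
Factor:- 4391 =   -  4391^1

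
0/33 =0= 0.00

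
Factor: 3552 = 2^5*3^1*37^1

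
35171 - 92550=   -  57379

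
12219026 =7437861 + 4781165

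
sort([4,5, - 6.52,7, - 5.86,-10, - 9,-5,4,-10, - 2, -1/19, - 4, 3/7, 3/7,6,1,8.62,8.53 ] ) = [ - 10, - 10, - 9, -6.52, - 5.86,-5, - 4,  -  2, - 1/19,3/7,3/7,1,4 , 4, 5,  6, 7, 8.53, 8.62 ] 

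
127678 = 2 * 63839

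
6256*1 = 6256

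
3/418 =3/418 = 0.01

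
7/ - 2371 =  -7/2371 = -0.00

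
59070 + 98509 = 157579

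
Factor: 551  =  19^1*29^1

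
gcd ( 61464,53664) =312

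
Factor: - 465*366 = -2^1 * 3^2*5^1*31^1*61^1 = -170190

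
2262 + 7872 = 10134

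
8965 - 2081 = 6884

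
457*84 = 38388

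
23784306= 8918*2667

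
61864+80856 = 142720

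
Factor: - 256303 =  - 73^1*3511^1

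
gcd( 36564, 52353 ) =831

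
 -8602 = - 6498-2104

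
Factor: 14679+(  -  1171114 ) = -5^1 * 7^1*19^1*37^1*47^1= -1156435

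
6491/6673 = 6491/6673 = 0.97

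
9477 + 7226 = 16703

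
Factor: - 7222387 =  - 1999^1*3613^1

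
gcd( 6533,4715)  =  1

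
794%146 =64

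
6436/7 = 919  +  3/7= 919.43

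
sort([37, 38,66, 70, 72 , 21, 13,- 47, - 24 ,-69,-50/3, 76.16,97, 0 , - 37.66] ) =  [ - 69 ,-47, -37.66, - 24, - 50/3, 0,13,21, 37,38, 66, 70,72, 76.16,  97] 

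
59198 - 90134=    -30936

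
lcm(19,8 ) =152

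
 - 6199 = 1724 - 7923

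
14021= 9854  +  4167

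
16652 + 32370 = 49022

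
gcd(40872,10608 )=312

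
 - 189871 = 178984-368855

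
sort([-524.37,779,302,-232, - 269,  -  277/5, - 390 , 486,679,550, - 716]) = [ - 716 , - 524.37, - 390,-269, - 232, - 277/5, 302,486 , 550,679, 779 ] 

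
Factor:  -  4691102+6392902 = 2^3 * 5^2 * 67^1*127^1 = 1701800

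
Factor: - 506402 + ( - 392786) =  - 899188= - 2^2*224797^1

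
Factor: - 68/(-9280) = 17/2320 = 2^(-4 )*5^(  -  1 )*17^1*29^( - 1 ) 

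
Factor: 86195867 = 61^1 * 163^1*8669^1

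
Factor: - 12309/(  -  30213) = 11/27  =  3^ ( - 3 )*11^1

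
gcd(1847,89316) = 1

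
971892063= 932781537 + 39110526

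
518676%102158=7886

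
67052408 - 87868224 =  - 20815816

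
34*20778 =706452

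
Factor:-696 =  - 2^3*3^1*29^1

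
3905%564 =521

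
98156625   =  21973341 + 76183284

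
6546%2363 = 1820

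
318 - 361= - 43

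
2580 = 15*172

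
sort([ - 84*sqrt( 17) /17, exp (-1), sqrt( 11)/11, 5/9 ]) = [ - 84 * sqrt (17) /17  ,  sqrt( 11)/11, exp ( - 1 ),5/9 ]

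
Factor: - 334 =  - 2^1  *  167^1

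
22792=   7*3256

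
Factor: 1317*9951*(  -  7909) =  - 103651138503 = - 3^2* 11^1*31^1*107^1*439^1*719^1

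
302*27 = 8154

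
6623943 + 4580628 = 11204571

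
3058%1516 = 26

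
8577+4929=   13506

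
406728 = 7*58104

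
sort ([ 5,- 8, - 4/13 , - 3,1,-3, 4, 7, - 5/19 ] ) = [  -  8, - 3, - 3 , - 4/13, - 5/19, 1, 4, 5,7] 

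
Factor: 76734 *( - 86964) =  - 2^3*3^4*7^2*29^1*7247^1=- 6673095576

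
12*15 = 180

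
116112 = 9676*12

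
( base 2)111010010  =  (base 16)1d2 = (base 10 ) 466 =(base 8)722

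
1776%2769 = 1776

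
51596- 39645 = 11951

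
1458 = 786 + 672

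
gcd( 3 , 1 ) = 1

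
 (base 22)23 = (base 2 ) 101111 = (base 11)43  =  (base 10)47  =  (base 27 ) 1K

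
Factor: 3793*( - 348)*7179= -2^2*3^2*29^1*2393^1*3793^1=- 9476021556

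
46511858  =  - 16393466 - - 62905324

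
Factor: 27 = 3^3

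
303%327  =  303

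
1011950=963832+48118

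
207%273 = 207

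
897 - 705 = 192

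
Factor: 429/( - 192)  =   - 2^( - 6 )*11^1 * 13^1=- 143/64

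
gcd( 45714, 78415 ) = 1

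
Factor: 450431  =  450431^1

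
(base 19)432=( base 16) 5DF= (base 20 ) 3f3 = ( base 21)38C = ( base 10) 1503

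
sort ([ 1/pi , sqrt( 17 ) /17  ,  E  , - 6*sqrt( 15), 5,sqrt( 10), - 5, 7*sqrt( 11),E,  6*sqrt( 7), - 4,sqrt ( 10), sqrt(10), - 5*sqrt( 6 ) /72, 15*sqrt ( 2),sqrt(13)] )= [ - 6 * sqrt(15), - 5 , - 4 , - 5*sqrt( 6) /72,sqrt( 17)/17,  1/pi,  E,  E,  sqrt( 10 ),sqrt( 10),  sqrt( 10 ),sqrt( 13),5, 6*sqrt(7 ),15*sqrt ( 2),7 * sqrt( 11 ) ] 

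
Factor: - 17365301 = -31^1*560171^1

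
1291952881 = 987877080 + 304075801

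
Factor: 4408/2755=2^3*5^( - 1) = 8/5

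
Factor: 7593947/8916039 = 3^( - 2)*11^( - 1)*71^1*113^( - 1)*797^(-1 )*106957^1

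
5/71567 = 5/71567  =  0.00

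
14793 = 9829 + 4964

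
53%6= 5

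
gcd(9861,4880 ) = 1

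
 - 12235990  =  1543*( - 7930)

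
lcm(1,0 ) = 0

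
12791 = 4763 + 8028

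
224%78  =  68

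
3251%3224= 27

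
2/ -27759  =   - 1+27757/27759 = - 0.00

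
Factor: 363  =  3^1*11^2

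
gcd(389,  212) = 1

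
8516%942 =38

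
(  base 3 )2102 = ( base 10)65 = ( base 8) 101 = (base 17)3e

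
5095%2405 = 285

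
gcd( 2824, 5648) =2824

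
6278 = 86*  73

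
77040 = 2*38520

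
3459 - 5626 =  -2167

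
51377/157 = 51377/157 = 327.24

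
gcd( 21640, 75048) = 8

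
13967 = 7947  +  6020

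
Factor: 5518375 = 5^3*131^1*337^1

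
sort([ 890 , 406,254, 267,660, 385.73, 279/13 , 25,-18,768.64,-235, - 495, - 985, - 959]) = [ - 985, - 959, - 495, - 235, - 18 , 279/13,25,254,  267,385.73 , 406, 660 , 768.64, 890 ] 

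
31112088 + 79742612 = 110854700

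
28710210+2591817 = 31302027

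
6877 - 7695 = -818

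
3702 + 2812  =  6514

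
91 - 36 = 55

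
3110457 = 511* 6087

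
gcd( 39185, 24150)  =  5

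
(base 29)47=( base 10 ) 123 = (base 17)74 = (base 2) 1111011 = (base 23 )58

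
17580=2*8790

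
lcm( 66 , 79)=5214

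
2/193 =2/193 = 0.01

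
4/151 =4/151   =  0.03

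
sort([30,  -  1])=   [-1, 30 ]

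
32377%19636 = 12741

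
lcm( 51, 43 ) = 2193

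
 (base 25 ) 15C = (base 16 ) 2fa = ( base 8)1372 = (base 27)116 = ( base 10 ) 762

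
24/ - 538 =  - 12/269= -0.04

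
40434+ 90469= 130903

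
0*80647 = 0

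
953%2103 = 953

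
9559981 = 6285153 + 3274828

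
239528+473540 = 713068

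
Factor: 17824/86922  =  8912/43461 = 2^4*3^( - 2 )*11^ ( - 1 )*439^(  -  1)*557^1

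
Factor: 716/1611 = 2^2*3^( - 2)= 4/9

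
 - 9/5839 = - 9/5839 = - 0.00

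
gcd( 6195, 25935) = 105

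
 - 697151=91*( - 7661)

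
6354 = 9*706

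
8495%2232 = 1799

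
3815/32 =119  +  7/32 = 119.22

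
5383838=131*41098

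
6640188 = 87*76324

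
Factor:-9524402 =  - 2^1*1093^1*4357^1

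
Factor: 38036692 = 2^2 *9509173^1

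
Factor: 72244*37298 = 2^3*17^1*1097^1*18061^1= 2694556712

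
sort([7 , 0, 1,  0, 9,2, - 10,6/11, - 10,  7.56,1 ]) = [ - 10, - 10,0, 0,6/11,1 , 1,2,7,7.56,9 ]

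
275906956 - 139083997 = 136822959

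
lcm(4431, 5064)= 35448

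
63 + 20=83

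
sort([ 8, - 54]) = [ - 54,8] 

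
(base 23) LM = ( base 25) k5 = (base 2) 111111001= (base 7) 1321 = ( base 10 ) 505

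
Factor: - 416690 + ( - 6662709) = - 7079399 = - 701^1*10099^1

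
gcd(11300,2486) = 226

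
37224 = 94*396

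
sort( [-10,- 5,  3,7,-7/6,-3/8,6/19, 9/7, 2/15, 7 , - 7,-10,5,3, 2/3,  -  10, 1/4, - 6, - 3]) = [ - 10,-10  , - 10,  -  7, - 6, - 5, -3,-7/6, - 3/8, 2/15,1/4, 6/19,2/3, 9/7, 3, 3, 5, 7,7] 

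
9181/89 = 103  +  14/89 = 103.16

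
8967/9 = 996 + 1/3 = 996.33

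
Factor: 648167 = 13^1*73^1*683^1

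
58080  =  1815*32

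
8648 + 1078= 9726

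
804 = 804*1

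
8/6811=8/6811 = 0.00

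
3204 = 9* 356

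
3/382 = 3/382 = 0.01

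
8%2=0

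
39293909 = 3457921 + 35835988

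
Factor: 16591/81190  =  47/230 = 2^( - 1)*5^( - 1 ) *23^( -1 )*47^1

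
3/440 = 3/440 = 0.01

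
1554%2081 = 1554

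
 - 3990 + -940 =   -  4930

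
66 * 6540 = 431640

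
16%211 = 16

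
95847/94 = 1019  +  61/94=1019.65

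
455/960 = 91/192  =  0.47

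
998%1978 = 998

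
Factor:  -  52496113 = -31^1 * 41^1*103^1 * 401^1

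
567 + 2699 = 3266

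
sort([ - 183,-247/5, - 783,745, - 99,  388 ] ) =[ - 783, - 183,-99  , - 247/5,388,745] 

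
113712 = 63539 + 50173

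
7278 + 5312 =12590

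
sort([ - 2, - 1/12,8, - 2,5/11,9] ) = [ - 2, - 2, - 1/12, 5/11, 8, 9] 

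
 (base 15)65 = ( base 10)95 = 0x5f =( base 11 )87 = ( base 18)55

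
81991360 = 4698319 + 77293041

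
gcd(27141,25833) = 327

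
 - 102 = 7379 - 7481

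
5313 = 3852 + 1461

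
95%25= 20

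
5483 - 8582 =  - 3099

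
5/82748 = 5/82748 = 0.00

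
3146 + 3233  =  6379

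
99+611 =710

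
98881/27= 3662 + 7/27 = 3662.26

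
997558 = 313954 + 683604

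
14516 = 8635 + 5881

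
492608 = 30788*16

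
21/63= 1/3  =  0.33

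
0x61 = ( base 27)3g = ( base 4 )1201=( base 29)3A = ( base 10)97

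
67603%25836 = 15931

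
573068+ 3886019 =4459087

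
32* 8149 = 260768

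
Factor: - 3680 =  - 2^5*5^1*23^1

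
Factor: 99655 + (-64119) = 2^4*2221^1 = 35536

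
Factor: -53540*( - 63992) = 3426131680 = 2^5*5^1*19^1*421^1 * 2677^1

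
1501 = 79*19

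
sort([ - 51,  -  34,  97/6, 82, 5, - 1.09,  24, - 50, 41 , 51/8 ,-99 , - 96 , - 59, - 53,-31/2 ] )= [- 99,  -  96, - 59, - 53, - 51, - 50, - 34 , - 31/2 , - 1.09,  5, 51/8, 97/6,24, 41,82] 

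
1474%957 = 517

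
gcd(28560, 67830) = 3570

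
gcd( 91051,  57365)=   1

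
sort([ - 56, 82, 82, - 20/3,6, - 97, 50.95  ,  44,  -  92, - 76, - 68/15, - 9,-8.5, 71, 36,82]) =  [ - 97,-92, - 76, - 56, - 9,-8.5, - 20/3, - 68/15, 6, 36, 44, 50.95, 71, 82,82, 82]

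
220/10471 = 220/10471 = 0.02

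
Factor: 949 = 13^1*73^1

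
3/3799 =3/3799 = 0.00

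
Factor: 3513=3^1*1171^1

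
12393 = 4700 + 7693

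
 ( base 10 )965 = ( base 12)685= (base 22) 1lj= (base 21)23K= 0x3c5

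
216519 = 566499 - 349980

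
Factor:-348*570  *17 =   -  3372120 = - 2^3*3^2*5^1*17^1 * 19^1 * 29^1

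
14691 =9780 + 4911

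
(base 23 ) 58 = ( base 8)173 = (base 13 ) 96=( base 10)123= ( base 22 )5d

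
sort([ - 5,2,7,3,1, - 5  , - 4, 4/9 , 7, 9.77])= [ - 5,- 5, - 4, 4/9, 1, 2,3,  7,  7,  9.77] 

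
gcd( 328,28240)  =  8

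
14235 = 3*4745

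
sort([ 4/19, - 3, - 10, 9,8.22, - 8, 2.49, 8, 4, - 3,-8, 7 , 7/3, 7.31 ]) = [  -  10, - 8,-8 , - 3, - 3, 4/19, 7/3, 2.49,  4, 7 , 7.31, 8, 8.22,9 ]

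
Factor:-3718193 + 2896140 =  - 822053 =-73^1*11261^1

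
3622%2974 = 648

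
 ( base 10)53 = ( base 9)58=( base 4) 311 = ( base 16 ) 35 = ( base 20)2d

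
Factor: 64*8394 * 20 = 2^9*3^1 *5^1*1399^1= 10744320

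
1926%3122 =1926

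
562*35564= 19986968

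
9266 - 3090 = 6176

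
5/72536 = 5/72536= 0.00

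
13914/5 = 13914/5 =2782.80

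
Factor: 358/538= 179/269 = 179^1 * 269^( - 1) 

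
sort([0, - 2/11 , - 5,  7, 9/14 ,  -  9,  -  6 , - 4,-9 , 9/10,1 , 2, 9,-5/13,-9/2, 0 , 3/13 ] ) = [ - 9, - 9, -6,-5,-9/2, - 4,-5/13,-2/11, 0,0,3/13, 9/14,9/10, 1 , 2,7,  9 ]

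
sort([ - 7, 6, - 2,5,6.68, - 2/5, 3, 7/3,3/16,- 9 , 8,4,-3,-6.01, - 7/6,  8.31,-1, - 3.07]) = [-9,  -  7, - 6.01,- 3.07 ,- 3,-2,  -  7/6,-1, - 2/5,3/16,7/3,  3,4,  5,6, 6.68, 8, 8.31 ] 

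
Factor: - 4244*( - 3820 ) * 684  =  11089062720=2^6 * 3^2*5^1*19^1 * 191^1*1061^1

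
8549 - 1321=7228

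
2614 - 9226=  - 6612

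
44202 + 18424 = 62626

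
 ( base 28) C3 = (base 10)339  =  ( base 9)416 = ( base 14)1A3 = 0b101010011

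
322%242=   80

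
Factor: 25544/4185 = 2^3*3^(  -  3) *5^( -1 )*103^1 = 824/135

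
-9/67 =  - 1 +58/67 = - 0.13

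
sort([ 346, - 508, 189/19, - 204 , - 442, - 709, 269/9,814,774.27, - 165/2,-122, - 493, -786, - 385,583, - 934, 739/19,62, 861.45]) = [  -  934,- 786, - 709, - 508, - 493, - 442, - 385, - 204 , - 122, - 165/2,189/19 , 269/9,739/19,62, 346,583, 774.27,814,861.45]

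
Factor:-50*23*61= - 70150 =- 2^1*5^2*23^1 * 61^1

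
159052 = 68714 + 90338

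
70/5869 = 70/5869 = 0.01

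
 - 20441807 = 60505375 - 80947182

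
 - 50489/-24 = 2103+17/24=2103.71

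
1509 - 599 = 910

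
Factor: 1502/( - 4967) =  -  2^1*751^1*4967^(  -  1)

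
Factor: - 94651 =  - 94651^1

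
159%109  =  50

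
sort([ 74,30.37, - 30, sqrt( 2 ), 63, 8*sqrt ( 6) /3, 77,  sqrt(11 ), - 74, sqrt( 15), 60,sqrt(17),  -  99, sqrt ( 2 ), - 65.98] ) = [ - 99, - 74, - 65.98, - 30,sqrt(2 ) , sqrt( 2 ) , sqrt( 11 ),  sqrt(15),sqrt( 17 ),8*sqrt( 6) /3,  30.37, 60, 63, 74, 77 ]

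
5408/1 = 5408 = 5408.00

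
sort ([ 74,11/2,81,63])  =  [ 11/2, 63,  74,  81]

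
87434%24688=13370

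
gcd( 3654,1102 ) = 58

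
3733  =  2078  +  1655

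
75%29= 17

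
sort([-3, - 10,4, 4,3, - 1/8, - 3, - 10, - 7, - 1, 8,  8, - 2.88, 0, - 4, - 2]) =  [ - 10, - 10, - 7,-4,-3, - 3, - 2.88,  -  2, - 1, - 1/8, 0,3, 4, 4 , 8, 8 ]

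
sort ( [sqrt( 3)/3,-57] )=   [-57,sqrt(3 )/3 ]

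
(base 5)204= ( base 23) 28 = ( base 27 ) 20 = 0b110110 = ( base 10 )54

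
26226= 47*558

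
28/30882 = 14/15441 = 0.00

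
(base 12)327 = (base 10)463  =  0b111001111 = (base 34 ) DL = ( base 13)298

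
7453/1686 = 4 + 709/1686 = 4.42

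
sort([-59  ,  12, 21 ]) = [-59 , 12 , 21] 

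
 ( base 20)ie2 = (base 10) 7482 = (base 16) 1D3A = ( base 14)2a26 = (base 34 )6G2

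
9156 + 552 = 9708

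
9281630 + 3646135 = 12927765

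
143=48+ 95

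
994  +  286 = 1280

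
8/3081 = 8/3081 =0.00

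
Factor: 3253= 3253^1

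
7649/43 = 7649/43= 177.88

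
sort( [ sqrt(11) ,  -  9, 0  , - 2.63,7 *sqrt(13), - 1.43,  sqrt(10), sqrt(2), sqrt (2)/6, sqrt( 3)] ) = [-9, - 2.63,  -  1.43,0,  sqrt(2)/6,sqrt(2 ),sqrt(3) , sqrt(10),  sqrt( 11),7*sqrt(13)] 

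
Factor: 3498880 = 2^7*5^1*7^1*11^1*71^1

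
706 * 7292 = 5148152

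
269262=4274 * 63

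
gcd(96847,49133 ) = 1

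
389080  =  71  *5480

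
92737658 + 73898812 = 166636470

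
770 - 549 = 221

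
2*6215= 12430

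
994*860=854840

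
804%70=34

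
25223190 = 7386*3415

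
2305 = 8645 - 6340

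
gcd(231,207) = 3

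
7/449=7/449= 0.02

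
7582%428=306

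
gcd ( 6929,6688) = 1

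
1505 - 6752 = -5247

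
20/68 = 5/17 = 0.29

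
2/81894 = 1/40947  =  0.00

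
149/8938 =149/8938 = 0.02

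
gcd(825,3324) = 3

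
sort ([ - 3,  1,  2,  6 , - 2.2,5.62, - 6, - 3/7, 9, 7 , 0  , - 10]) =[-10, - 6, - 3 , -2.2 ,-3/7, 0, 1, 2, 5.62,  6,7, 9 ] 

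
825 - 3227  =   - 2402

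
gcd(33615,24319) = 83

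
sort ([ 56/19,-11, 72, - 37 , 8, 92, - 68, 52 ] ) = [ - 68 , - 37, - 11, 56/19 , 8,52, 72,92]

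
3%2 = 1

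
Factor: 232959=3^1*19^1*61^1 * 67^1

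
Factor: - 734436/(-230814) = 40802/12823 = 2^1* 23^1*887^1 * 12823^( - 1 )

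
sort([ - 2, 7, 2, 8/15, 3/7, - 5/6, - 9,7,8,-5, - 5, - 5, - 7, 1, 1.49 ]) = [ - 9, - 7, - 5, - 5, - 5, - 2, - 5/6 , 3/7, 8/15, 1, 1.49,2 , 7, 7 , 8 ] 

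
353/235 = 1 + 118/235 = 1.50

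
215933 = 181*1193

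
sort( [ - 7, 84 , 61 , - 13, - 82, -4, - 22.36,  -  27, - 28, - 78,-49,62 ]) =[ - 82, - 78,- 49,-28, - 27,  -  22.36, - 13,-7, - 4,61, 62, 84] 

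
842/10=84 + 1/5 = 84.20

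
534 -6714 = -6180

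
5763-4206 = 1557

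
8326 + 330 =8656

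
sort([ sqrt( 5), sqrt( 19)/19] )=[ sqrt(19 )/19, sqrt ( 5 )] 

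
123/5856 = 41/1952   =  0.02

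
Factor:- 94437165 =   -  3^1*5^1*6295811^1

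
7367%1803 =155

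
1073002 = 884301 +188701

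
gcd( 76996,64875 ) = 1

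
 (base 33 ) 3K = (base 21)5E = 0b1110111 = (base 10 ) 119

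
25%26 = 25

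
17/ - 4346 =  - 17/4346 = - 0.00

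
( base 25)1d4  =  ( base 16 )3BA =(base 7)2532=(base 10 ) 954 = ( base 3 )1022100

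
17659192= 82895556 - 65236364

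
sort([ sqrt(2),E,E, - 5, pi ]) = [-5,sqrt( 2) , E,E,pi]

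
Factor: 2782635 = 3^1*5^1*47^1*3947^1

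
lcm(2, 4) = 4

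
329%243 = 86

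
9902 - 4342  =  5560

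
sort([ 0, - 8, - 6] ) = [ - 8, - 6,0 ]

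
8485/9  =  8485/9 = 942.78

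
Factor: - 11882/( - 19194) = 13/21 = 3^ ( - 1)*7^( - 1)*13^1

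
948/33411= 316/11137 = 0.03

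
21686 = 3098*7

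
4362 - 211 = 4151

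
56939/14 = 4067 + 1/14 = 4067.07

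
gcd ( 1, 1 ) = 1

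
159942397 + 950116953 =1110059350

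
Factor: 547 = 547^1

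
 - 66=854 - 920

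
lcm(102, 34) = 102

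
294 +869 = 1163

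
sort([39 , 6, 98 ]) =[ 6,  39 , 98] 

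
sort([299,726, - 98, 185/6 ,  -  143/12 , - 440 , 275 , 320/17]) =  [ - 440 ,-98,-143/12,320/17,185/6,275,299, 726 ]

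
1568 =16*98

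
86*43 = 3698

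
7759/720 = 10 + 559/720 = 10.78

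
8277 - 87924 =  - 79647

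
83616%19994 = 3640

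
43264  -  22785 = 20479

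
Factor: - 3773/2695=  - 5^( - 1)*7^1 = - 7/5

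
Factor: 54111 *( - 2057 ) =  - 3^1*11^2 *17^2*1061^1=- 111306327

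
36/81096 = 3/6758 = 0.00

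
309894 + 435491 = 745385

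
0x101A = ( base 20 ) A62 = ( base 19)b7i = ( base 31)48u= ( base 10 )4122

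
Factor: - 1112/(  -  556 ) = 2 =2^1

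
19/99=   19/99 = 0.19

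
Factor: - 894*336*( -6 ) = 1802304 = 2^6*3^3* 7^1*149^1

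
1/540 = 1/540=0.00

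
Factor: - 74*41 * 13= - 39442 = - 2^1*13^1 * 37^1*41^1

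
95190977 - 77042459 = 18148518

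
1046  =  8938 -7892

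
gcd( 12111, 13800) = 3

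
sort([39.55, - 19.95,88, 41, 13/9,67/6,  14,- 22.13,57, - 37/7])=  [ - 22.13, - 19.95, - 37/7, 13/9,67/6, 14, 39.55,41,57,88] 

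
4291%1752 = 787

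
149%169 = 149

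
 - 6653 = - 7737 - - 1084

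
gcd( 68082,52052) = 14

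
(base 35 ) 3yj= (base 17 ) gf5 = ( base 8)11424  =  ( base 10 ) 4884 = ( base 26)75M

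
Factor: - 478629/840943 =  - 3^4* 19^1*311^1*840943^( - 1)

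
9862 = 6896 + 2966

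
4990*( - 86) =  - 429140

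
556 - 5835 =-5279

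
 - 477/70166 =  - 1 + 69689/70166 = - 0.01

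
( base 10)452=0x1C4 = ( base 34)DA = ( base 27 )gk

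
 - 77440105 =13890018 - 91330123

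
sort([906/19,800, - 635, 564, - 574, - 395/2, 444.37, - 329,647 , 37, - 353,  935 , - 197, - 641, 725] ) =[ - 641, - 635,-574,- 353,-329, - 395/2,-197,37, 906/19,444.37,564,647,725, 800,935]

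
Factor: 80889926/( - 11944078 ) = -40444963/5972039= -13^1*59^( - 1)*101221^( - 1)*3111151^1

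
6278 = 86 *73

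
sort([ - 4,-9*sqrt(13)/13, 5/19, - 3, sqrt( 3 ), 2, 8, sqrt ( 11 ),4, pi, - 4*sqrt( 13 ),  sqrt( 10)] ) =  [ - 4*sqrt(13), - 4,-3,  -  9* sqrt(13 )/13,5/19,sqrt( 3 ), 2, pi, sqrt(10 ),sqrt(11) , 4, 8]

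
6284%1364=828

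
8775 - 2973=5802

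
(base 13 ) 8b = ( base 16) 73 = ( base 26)4b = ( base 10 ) 115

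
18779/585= 18779/585 = 32.10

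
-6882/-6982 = 3441/3491 = 0.99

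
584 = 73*8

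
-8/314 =-4/157=- 0.03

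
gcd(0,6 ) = 6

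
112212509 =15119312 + 97093197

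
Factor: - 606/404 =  - 2^( - 1)*3^1 = -3/2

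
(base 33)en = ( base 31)fk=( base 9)588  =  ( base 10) 485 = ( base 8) 745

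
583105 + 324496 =907601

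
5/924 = 5/924 =0.01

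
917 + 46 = 963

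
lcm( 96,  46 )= 2208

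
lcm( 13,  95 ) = 1235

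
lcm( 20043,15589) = 140301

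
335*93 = 31155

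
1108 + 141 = 1249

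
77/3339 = 11/477 = 0.02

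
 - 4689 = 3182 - 7871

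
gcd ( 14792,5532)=4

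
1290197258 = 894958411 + 395238847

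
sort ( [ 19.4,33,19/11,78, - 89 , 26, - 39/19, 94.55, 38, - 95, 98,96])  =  [- 95,-89,- 39/19,19/11,  19.4 , 26 , 33, 38,78, 94.55,96, 98 ]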